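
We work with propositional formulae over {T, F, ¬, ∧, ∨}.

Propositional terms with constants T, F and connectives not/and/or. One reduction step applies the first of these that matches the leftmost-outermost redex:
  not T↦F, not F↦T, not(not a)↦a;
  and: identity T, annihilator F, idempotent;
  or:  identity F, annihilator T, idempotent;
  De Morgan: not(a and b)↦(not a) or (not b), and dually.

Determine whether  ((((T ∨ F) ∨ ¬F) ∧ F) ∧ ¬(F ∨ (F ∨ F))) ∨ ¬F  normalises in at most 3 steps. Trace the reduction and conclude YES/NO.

  start: ((((T ∨ F) ∨ ¬F) ∧ F) ∧ ¬(F ∨ (F ∨ F))) ∨ ¬F
  step 1: (F ∧ ¬(F ∨ (F ∨ F))) ∨ ¬F
  step 2: F ∨ ¬F
  step 3: ¬F

Answer: NO — after 3 steps the term is ¬F, not yet normal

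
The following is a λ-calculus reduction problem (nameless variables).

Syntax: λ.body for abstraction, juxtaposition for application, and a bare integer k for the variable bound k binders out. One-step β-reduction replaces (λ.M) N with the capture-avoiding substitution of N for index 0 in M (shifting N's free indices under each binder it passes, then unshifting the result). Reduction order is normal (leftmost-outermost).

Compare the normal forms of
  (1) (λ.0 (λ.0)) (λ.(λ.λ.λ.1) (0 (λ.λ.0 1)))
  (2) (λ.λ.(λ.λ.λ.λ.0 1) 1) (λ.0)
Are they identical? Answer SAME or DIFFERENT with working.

Term A:
  start: (λ.0 (λ.0)) (λ.(λ.λ.λ.1) (0 (λ.λ.0 1)))
  step 1: (λ.(λ.λ.λ.1) (0 (λ.λ.0 1))) (λ.0)
  step 2: (λ.λ.λ.1) ((λ.0) (λ.λ.0 1))
  step 3: λ.λ.1

Term B:
  start: (λ.λ.(λ.λ.λ.λ.0 1) 1) (λ.0)
  step 1: λ.(λ.λ.λ.λ.0 1) (λ.0)
  step 2: λ.λ.λ.λ.0 1

Answer: DIFFERENT — A ⇓ λ.λ.1, B ⇓ λ.λ.λ.λ.0 1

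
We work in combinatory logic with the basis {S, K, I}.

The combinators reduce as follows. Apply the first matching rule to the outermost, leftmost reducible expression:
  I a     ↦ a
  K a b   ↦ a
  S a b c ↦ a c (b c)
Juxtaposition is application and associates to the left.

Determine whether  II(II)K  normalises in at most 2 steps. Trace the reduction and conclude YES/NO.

  start: II(II)K
  step 1: I(II)K
  step 2: IIK

Answer: NO — after 2 steps the term is IIK, not yet normal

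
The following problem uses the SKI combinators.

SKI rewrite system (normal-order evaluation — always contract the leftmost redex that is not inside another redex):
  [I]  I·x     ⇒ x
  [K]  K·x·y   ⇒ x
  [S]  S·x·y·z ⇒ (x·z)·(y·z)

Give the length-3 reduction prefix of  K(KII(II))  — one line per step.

  start: K(KII(II))
  →1  K(I(II))
  →2  K(II)
  →3  KI

Answer: after 3 steps: KI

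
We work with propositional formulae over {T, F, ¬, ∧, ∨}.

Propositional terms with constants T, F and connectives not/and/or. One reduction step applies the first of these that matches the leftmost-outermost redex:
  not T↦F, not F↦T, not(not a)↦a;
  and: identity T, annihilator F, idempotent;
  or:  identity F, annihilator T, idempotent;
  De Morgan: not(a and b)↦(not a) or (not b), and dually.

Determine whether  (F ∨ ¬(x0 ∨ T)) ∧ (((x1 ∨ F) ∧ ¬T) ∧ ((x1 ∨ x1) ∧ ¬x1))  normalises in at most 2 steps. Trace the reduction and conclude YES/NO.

  start: (F ∨ ¬(x0 ∨ T)) ∧ (((x1 ∨ F) ∧ ¬T) ∧ ((x1 ∨ x1) ∧ ¬x1))
  →1  ¬(x0 ∨ T) ∧ (((x1 ∨ F) ∧ ¬T) ∧ ((x1 ∨ x1) ∧ ¬x1))
  →2  (¬x0 ∧ ¬T) ∧ (((x1 ∨ F) ∧ ¬T) ∧ ((x1 ∨ x1) ∧ ¬x1))

Answer: NO — after 2 steps the term is (¬x0 ∧ ¬T) ∧ (((x1 ∨ F) ∧ ¬T) ∧ ((x1 ∨ x1) ∧ ¬x1)), not yet normal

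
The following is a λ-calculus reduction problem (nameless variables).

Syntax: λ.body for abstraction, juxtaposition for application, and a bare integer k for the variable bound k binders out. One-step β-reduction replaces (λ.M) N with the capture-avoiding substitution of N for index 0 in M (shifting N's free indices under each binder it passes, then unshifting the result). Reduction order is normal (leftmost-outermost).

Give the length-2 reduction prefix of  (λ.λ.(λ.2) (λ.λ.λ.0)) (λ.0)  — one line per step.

  start: (λ.λ.(λ.2) (λ.λ.λ.0)) (λ.0)
  [1] λ.(λ.λ.0) (λ.λ.λ.0)
  [2] λ.λ.0

Answer: after 2 steps: λ.λ.0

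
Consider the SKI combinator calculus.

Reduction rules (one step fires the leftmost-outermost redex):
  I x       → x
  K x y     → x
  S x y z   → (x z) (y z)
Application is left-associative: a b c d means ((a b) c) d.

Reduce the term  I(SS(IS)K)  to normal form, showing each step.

Answer: normal form = SK(SK)  (in 3 steps)

Reduction:
  start: I(SS(IS)K)
  →1  SS(IS)K
  →2  SK(ISK)
  →3  SK(SK)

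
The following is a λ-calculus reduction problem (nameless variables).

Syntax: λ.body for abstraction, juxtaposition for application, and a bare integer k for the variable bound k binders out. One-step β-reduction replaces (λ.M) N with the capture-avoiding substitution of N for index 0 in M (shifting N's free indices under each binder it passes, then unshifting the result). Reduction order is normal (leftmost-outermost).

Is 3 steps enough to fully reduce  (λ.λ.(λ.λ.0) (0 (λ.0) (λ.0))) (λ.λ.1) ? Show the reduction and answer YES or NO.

  start: (λ.λ.(λ.λ.0) (0 (λ.0) (λ.0))) (λ.λ.1)
  [1] λ.(λ.λ.0) (0 (λ.0) (λ.0))
  [2] λ.λ.0

Answer: YES — reaches normal form λ.λ.0 in 2 ≤ 3 steps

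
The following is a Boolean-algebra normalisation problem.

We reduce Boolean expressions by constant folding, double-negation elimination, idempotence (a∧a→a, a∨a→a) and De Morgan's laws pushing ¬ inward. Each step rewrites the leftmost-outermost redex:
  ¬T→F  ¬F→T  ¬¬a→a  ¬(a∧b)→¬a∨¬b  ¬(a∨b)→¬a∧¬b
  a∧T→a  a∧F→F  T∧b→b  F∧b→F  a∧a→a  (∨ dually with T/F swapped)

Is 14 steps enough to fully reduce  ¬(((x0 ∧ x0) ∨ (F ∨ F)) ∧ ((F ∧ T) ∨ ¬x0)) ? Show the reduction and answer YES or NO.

  start: ¬(((x0 ∧ x0) ∨ (F ∨ F)) ∧ ((F ∧ T) ∨ ¬x0))
  →1  ¬((x0 ∧ x0) ∨ (F ∨ F)) ∨ ¬((F ∧ T) ∨ ¬x0)
  →2  (¬(x0 ∧ x0) ∧ ¬(F ∨ F)) ∨ ¬((F ∧ T) ∨ ¬x0)
  →3  ((¬x0 ∨ ¬x0) ∧ ¬(F ∨ F)) ∨ ¬((F ∧ T) ∨ ¬x0)
  →4  (¬x0 ∧ ¬(F ∨ F)) ∨ ¬((F ∧ T) ∨ ¬x0)
  →5  (¬x0 ∧ (¬F ∧ ¬F)) ∨ ¬((F ∧ T) ∨ ¬x0)
  →6  (¬x0 ∧ ¬F) ∨ ¬((F ∧ T) ∨ ¬x0)
  →7  (¬x0 ∧ T) ∨ ¬((F ∧ T) ∨ ¬x0)
  →8  ¬x0 ∨ ¬((F ∧ T) ∨ ¬x0)
  →9  ¬x0 ∨ (¬(F ∧ T) ∧ ¬¬x0)
  →10  ¬x0 ∨ ((¬F ∨ ¬T) ∧ ¬¬x0)
  →11  ¬x0 ∨ ((T ∨ ¬T) ∧ ¬¬x0)
  →12  ¬x0 ∨ (T ∧ ¬¬x0)
  →13  ¬x0 ∨ ¬¬x0
  →14  ¬x0 ∨ x0

Answer: YES — reaches normal form ¬x0 ∨ x0 in 14 ≤ 14 steps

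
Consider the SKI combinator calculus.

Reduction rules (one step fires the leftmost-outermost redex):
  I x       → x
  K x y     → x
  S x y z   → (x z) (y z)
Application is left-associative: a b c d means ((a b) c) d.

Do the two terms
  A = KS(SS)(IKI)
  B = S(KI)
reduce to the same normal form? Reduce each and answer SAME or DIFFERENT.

Term A:
  start: KS(SS)(IKI)
  →1  S(IKI)
  →2  S(KI)

Term B:
  start: S(KI)

Answer: SAME — A ⇓ S(KI), B ⇓ S(KI)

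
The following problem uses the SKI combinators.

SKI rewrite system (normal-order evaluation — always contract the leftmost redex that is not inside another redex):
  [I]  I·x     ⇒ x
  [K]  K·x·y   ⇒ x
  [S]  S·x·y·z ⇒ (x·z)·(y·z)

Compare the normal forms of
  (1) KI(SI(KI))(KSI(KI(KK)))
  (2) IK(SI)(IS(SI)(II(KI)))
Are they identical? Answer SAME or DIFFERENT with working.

Term A:
  start: KI(SI(KI))(KSI(KI(KK)))
  step 1: I(KSI(KI(KK)))
  step 2: KSI(KI(KK))
  step 3: S(KI(KK))
  step 4: SI

Term B:
  start: IK(SI)(IS(SI)(II(KI)))
  step 1: K(SI)(IS(SI)(II(KI)))
  step 2: SI

Answer: SAME — A ⇓ SI, B ⇓ SI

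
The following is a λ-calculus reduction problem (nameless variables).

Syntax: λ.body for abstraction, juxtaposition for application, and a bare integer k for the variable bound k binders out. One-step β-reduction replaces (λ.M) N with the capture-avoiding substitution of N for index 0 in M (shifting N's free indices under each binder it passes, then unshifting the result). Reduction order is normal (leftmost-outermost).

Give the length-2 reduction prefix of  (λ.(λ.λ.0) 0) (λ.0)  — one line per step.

Answer: after 2 steps: λ.0

Working:
  start: (λ.(λ.λ.0) 0) (λ.0)
  step 1: (λ.λ.0) (λ.0)
  step 2: λ.0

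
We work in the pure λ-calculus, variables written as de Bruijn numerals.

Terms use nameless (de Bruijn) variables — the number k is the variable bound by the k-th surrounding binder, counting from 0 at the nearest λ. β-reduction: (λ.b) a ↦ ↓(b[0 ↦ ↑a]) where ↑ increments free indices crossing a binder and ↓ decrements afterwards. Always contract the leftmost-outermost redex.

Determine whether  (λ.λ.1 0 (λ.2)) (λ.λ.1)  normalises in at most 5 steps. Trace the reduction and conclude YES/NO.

  start: (λ.λ.1 0 (λ.2)) (λ.λ.1)
  step 1: λ.(λ.λ.1) 0 (λ.λ.λ.1)
  step 2: λ.(λ.1) (λ.λ.λ.1)
  step 3: λ.0

Answer: YES — reaches normal form λ.0 in 3 ≤ 5 steps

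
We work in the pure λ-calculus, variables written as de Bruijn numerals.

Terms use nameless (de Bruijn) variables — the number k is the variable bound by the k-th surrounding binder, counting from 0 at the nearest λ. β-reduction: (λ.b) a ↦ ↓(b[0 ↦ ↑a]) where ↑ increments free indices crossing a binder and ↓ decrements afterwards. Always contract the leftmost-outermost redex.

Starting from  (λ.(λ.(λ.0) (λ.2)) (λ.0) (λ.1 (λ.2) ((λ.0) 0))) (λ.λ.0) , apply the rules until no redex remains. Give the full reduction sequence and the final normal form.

  start: (λ.(λ.(λ.0) (λ.2)) (λ.0) (λ.1 (λ.2) ((λ.0) 0))) (λ.λ.0)
  step 1: (λ.(λ.0) (λ.λ.λ.0)) (λ.0) (λ.(λ.λ.0) (λ.λ.λ.0) ((λ.0) 0))
  step 2: (λ.0) (λ.λ.λ.0) (λ.(λ.λ.0) (λ.λ.λ.0) ((λ.0) 0))
  step 3: (λ.λ.λ.0) (λ.(λ.λ.0) (λ.λ.λ.0) ((λ.0) 0))
  step 4: λ.λ.0

Answer: normal form = λ.λ.0  (in 4 steps)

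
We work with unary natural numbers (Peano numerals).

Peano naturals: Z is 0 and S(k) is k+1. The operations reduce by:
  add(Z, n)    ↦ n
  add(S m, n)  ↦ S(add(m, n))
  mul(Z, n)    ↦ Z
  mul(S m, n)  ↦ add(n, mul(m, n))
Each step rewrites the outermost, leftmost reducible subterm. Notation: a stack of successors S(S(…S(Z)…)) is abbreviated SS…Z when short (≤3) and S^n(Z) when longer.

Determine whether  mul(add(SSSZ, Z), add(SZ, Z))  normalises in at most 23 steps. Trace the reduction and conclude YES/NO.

Answer: YES — reaches normal form SSSZ in 20 ≤ 23 steps

Working:
  start: mul(add(SSSZ, Z), add(SZ, Z))
  →1  mul(S(add(SSZ, Z)), add(SZ, Z))
  →2  add(add(SZ, Z), mul(add(SSZ, Z), add(SZ, Z)))
  →3  add(S(add(Z, Z)), mul(add(SSZ, Z), add(SZ, Z)))
  →4  S(add(add(Z, Z), mul(add(SSZ, Z), add(SZ, Z))))
  →5  S(add(Z, mul(add(SSZ, Z), add(SZ, Z))))
  →6  S(mul(add(SSZ, Z), add(SZ, Z)))
  →7  S(mul(S(add(SZ, Z)), add(SZ, Z)))
  →8  S(add(add(SZ, Z), mul(add(SZ, Z), add(SZ, Z))))
  →9  S(add(S(add(Z, Z)), mul(add(SZ, Z), add(SZ, Z))))
  →10  S(S(add(add(Z, Z), mul(add(SZ, Z), add(SZ, Z)))))
  →11  S(S(add(Z, mul(add(SZ, Z), add(SZ, Z)))))
  →12  S(S(mul(add(SZ, Z), add(SZ, Z))))
  →13  S(S(mul(S(add(Z, Z)), add(SZ, Z))))
  →14  S(S(add(add(SZ, Z), mul(add(Z, Z), add(SZ, Z)))))
  →15  S(S(add(S(add(Z, Z)), mul(add(Z, Z), add(SZ, Z)))))
  →16  S(S(S(add(add(Z, Z), mul(add(Z, Z), add(SZ, Z))))))
  →17  S(S(S(add(Z, mul(add(Z, Z), add(SZ, Z))))))
  →18  S(S(S(mul(add(Z, Z), add(SZ, Z)))))
  →19  S(S(S(mul(Z, add(SZ, Z)))))
  →20  SSSZ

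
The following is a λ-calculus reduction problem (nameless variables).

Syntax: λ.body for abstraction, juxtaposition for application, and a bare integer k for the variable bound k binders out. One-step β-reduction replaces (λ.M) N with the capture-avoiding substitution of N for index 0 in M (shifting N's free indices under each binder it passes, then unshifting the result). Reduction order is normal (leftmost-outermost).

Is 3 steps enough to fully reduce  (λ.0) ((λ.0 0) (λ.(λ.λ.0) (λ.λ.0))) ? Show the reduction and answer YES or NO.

  start: (λ.0) ((λ.0 0) (λ.(λ.λ.0) (λ.λ.0)))
  step 1: (λ.0 0) (λ.(λ.λ.0) (λ.λ.0))
  step 2: (λ.(λ.λ.0) (λ.λ.0)) (λ.(λ.λ.0) (λ.λ.0))
  step 3: (λ.λ.0) (λ.λ.0)

Answer: NO — after 3 steps the term is (λ.λ.0) (λ.λ.0), not yet normal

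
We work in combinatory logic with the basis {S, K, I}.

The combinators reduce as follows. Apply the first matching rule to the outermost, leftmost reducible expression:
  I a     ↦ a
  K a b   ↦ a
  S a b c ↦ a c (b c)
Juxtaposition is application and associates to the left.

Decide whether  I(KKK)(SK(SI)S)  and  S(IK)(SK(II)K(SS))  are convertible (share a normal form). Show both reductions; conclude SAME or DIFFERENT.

Answer: DIFFERENT — A ⇓ KS, B ⇓ SK(K(SS))

Derivation:
Term A:
  start: I(KKK)(SK(SI)S)
  step 1: KKK(SK(SI)S)
  step 2: K(SK(SI)S)
  step 3: K(KS(SIS))
  step 4: KS

Term B:
  start: S(IK)(SK(II)K(SS))
  step 1: SK(SK(II)K(SS))
  step 2: SK(KK(IIK)(SS))
  step 3: SK(K(SS))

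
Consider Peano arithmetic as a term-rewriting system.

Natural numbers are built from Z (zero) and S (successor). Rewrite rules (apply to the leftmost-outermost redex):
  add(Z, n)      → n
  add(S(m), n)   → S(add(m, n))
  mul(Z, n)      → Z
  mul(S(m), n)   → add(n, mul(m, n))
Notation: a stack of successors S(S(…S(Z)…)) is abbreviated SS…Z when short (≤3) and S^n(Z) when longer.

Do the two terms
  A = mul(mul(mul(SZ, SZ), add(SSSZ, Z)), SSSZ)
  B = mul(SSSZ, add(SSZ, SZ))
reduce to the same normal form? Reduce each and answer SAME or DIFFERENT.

Answer: SAME — A ⇓ S^9(Z), B ⇓ S^9(Z)

Working:
Term A:
  start: mul(mul(mul(SZ, SZ), add(SSSZ, Z)), SSSZ)
  step 1: mul(mul(add(SZ, mul(Z, SZ)), add(SSSZ, Z)), SSSZ)
  step 2: mul(mul(S(add(Z, mul(Z, SZ))), add(SSSZ, Z)), SSSZ)
  step 3: mul(add(add(SSSZ, Z), mul(add(Z, mul(Z, SZ)), add(SSSZ, Z))), SSSZ)
  step 4: mul(add(S(add(SSZ, Z)), mul(add(Z, mul(Z, SZ)), add(SSSZ, Z))), SSSZ)
  step 5: mul(S(add(add(SSZ, Z), mul(add(Z, mul(Z, SZ)), add(SSSZ, Z)))), SSSZ)
  step 6: add(SSSZ, mul(add(add(SSZ, Z), mul(add(Z, mul(Z, SZ)), add(SSSZ, Z))), SSSZ))
  step 7: S(add(SSZ, mul(add(add(SSZ, Z), mul(add(Z, mul(Z, SZ)), add(SSSZ, Z))), SSSZ)))
  step 8: S(S(add(SZ, mul(add(add(SSZ, Z), mul(add(Z, mul(Z, SZ)), add(SSSZ, Z))), SSSZ))))
  step 9: S(S(S(add(Z, mul(add(add(SSZ, Z), mul(add(Z, mul(Z, SZ)), add(SSSZ, Z))), SSSZ)))))
  step 10: S(S(S(mul(add(add(SSZ, Z), mul(add(Z, mul(Z, SZ)), add(SSSZ, Z))), SSSZ))))
  step 11: S(S(S(mul(add(S(add(SZ, Z)), mul(add(Z, mul(Z, SZ)), add(SSSZ, Z))), SSSZ))))
  step 12: S(S(S(mul(S(add(add(SZ, Z), mul(add(Z, mul(Z, SZ)), add(SSSZ, Z)))), SSSZ))))
  step 13: S(S(S(add(SSSZ, mul(add(add(SZ, Z), mul(add(Z, mul(Z, SZ)), add(SSSZ, Z))), SSSZ)))))
  step 14: S(S(S(S(add(SSZ, mul(add(add(SZ, Z), mul(add(Z, mul(Z, SZ)), add(SSSZ, Z))), SSSZ))))))
  step 15: S(S(S(S(S(add(SZ, mul(add(add(SZ, Z), mul(add(Z, mul(Z, SZ)), add(SSSZ, Z))), SSSZ)))))))
  step 16: S(S(S(S(S(S(add(Z, mul(add(add(SZ, Z), mul(add(Z, mul(Z, SZ)), add(SSSZ, Z))), SSSZ))))))))
  step 17: S(S(S(S(S(S(mul(add(add(SZ, Z), mul(add(Z, mul(Z, SZ)), add(SSSZ, Z))), SSSZ)))))))
  step 18: S(S(S(S(S(S(mul(add(S(add(Z, Z)), mul(add(Z, mul(Z, SZ)), add(SSSZ, Z))), SSSZ)))))))
  step 19: S(S(S(S(S(S(mul(S(add(add(Z, Z), mul(add(Z, mul(Z, SZ)), add(SSSZ, Z)))), SSSZ)))))))
  step 20: S(S(S(S(S(S(add(SSSZ, mul(add(add(Z, Z), mul(add(Z, mul(Z, SZ)), add(SSSZ, Z))), SSSZ))))))))
  step 21: S(S(S(S(S(S(S(add(SSZ, mul(add(add(Z, Z), mul(add(Z, mul(Z, SZ)), add(SSSZ, Z))), SSSZ)))))))))
  step 22: S(S(S(S(S(S(S(S(add(SZ, mul(add(add(Z, Z), mul(add(Z, mul(Z, SZ)), add(SSSZ, Z))), SSSZ))))))))))
  step 23: S(S(S(S(S(S(S(S(S(add(Z, mul(add(add(Z, Z), mul(add(Z, mul(Z, SZ)), add(SSSZ, Z))), SSSZ)))))))))))
  step 24: S(S(S(S(S(S(S(S(S(mul(add(add(Z, Z), mul(add(Z, mul(Z, SZ)), add(SSSZ, Z))), SSSZ))))))))))
  step 25: S(S(S(S(S(S(S(S(S(mul(add(Z, mul(add(Z, mul(Z, SZ)), add(SSSZ, Z))), SSSZ))))))))))
  step 26: S(S(S(S(S(S(S(S(S(mul(mul(add(Z, mul(Z, SZ)), add(SSSZ, Z)), SSSZ))))))))))
  step 27: S(S(S(S(S(S(S(S(S(mul(mul(mul(Z, SZ), add(SSSZ, Z)), SSSZ))))))))))
  step 28: S(S(S(S(S(S(S(S(S(mul(mul(Z, add(SSSZ, Z)), SSSZ))))))))))
  step 29: S(S(S(S(S(S(S(S(S(mul(Z, SSSZ))))))))))
  step 30: S^9(Z)

Term B:
  start: mul(SSSZ, add(SSZ, SZ))
  step 1: add(add(SSZ, SZ), mul(SSZ, add(SSZ, SZ)))
  step 2: add(S(add(SZ, SZ)), mul(SSZ, add(SSZ, SZ)))
  step 3: S(add(add(SZ, SZ), mul(SSZ, add(SSZ, SZ))))
  step 4: S(add(S(add(Z, SZ)), mul(SSZ, add(SSZ, SZ))))
  step 5: S(S(add(add(Z, SZ), mul(SSZ, add(SSZ, SZ)))))
  step 6: S(S(add(SZ, mul(SSZ, add(SSZ, SZ)))))
  step 7: S(S(S(add(Z, mul(SSZ, add(SSZ, SZ))))))
  step 8: S(S(S(mul(SSZ, add(SSZ, SZ)))))
  step 9: S(S(S(add(add(SSZ, SZ), mul(SZ, add(SSZ, SZ))))))
  step 10: S(S(S(add(S(add(SZ, SZ)), mul(SZ, add(SSZ, SZ))))))
  step 11: S(S(S(S(add(add(SZ, SZ), mul(SZ, add(SSZ, SZ)))))))
  step 12: S(S(S(S(add(S(add(Z, SZ)), mul(SZ, add(SSZ, SZ)))))))
  step 13: S(S(S(S(S(add(add(Z, SZ), mul(SZ, add(SSZ, SZ))))))))
  step 14: S(S(S(S(S(add(SZ, mul(SZ, add(SSZ, SZ))))))))
  step 15: S(S(S(S(S(S(add(Z, mul(SZ, add(SSZ, SZ)))))))))
  step 16: S(S(S(S(S(S(mul(SZ, add(SSZ, SZ))))))))
  step 17: S(S(S(S(S(S(add(add(SSZ, SZ), mul(Z, add(SSZ, SZ)))))))))
  step 18: S(S(S(S(S(S(add(S(add(SZ, SZ)), mul(Z, add(SSZ, SZ)))))))))
  step 19: S(S(S(S(S(S(S(add(add(SZ, SZ), mul(Z, add(SSZ, SZ))))))))))
  step 20: S(S(S(S(S(S(S(add(S(add(Z, SZ)), mul(Z, add(SSZ, SZ))))))))))
  step 21: S(S(S(S(S(S(S(S(add(add(Z, SZ), mul(Z, add(SSZ, SZ)))))))))))
  step 22: S(S(S(S(S(S(S(S(add(SZ, mul(Z, add(SSZ, SZ)))))))))))
  step 23: S(S(S(S(S(S(S(S(S(add(Z, mul(Z, add(SSZ, SZ))))))))))))
  step 24: S(S(S(S(S(S(S(S(S(mul(Z, add(SSZ, SZ)))))))))))
  step 25: S^9(Z)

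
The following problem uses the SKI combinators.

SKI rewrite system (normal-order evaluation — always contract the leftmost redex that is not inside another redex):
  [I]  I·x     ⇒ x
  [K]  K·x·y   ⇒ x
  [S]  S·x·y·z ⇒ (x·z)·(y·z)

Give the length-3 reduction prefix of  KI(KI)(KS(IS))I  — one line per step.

Answer: after 3 steps: SI

Derivation:
  start: KI(KI)(KS(IS))I
  step 1: I(KS(IS))I
  step 2: KS(IS)I
  step 3: SI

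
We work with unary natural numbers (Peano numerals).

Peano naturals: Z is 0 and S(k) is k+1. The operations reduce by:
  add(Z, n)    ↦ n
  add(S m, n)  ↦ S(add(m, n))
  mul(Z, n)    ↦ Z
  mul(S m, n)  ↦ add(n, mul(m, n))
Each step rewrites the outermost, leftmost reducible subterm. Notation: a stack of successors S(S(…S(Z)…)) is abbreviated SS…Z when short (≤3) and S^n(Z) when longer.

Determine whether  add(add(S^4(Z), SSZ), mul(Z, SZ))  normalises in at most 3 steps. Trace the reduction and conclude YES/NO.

  start: add(add(S^4(Z), SSZ), mul(Z, SZ))
  step 1: add(S(add(SSSZ, SSZ)), mul(Z, SZ))
  step 2: S(add(add(SSSZ, SSZ), mul(Z, SZ)))
  step 3: S(add(S(add(SSZ, SSZ)), mul(Z, SZ)))

Answer: NO — after 3 steps the term is S(add(S(add(SSZ, SSZ)), mul(Z, SZ))), not yet normal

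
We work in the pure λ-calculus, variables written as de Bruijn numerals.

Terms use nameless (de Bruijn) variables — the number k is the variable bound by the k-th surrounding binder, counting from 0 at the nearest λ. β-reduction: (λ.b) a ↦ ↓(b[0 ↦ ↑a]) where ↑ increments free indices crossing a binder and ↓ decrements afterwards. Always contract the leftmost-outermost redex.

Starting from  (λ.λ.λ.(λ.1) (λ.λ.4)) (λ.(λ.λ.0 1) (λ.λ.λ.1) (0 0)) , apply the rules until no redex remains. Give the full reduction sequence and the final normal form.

  start: (λ.λ.λ.(λ.1) (λ.λ.4)) (λ.(λ.λ.0 1) (λ.λ.λ.1) (0 0))
  [1] λ.λ.(λ.1) (λ.λ.λ.(λ.λ.0 1) (λ.λ.λ.1) (0 0))
  [2] λ.λ.0

Answer: normal form = λ.λ.0  (in 2 steps)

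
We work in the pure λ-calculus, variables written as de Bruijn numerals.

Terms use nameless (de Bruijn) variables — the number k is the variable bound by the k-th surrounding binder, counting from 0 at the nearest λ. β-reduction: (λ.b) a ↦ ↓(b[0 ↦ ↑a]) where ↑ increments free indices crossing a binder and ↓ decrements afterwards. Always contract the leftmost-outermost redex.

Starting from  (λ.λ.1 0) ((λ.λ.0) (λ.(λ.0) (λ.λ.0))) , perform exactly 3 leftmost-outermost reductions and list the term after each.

  start: (λ.λ.1 0) ((λ.λ.0) (λ.(λ.0) (λ.λ.0)))
  →1  λ.(λ.λ.0) (λ.(λ.0) (λ.λ.0)) 0
  →2  λ.(λ.0) 0
  →3  λ.0

Answer: after 3 steps: λ.0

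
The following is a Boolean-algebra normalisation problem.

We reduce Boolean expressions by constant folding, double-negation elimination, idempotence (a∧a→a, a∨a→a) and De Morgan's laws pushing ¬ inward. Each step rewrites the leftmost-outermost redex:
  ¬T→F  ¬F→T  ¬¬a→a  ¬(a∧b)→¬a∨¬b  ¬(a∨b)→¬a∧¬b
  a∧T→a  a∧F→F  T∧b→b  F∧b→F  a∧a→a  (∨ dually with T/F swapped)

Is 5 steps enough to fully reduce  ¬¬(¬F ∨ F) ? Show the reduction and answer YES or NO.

Answer: YES — reaches normal form T in 3 ≤ 5 steps

Working:
  start: ¬¬(¬F ∨ F)
  →1  ¬F ∨ F
  →2  ¬F
  →3  T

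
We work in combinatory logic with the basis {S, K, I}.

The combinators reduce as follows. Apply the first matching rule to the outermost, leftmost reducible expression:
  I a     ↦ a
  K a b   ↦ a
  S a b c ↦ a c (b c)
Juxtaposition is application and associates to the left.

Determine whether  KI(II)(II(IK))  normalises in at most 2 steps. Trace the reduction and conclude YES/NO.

Answer: NO — after 2 steps the term is II(IK), not yet normal

Derivation:
  start: KI(II)(II(IK))
  [1] I(II(IK))
  [2] II(IK)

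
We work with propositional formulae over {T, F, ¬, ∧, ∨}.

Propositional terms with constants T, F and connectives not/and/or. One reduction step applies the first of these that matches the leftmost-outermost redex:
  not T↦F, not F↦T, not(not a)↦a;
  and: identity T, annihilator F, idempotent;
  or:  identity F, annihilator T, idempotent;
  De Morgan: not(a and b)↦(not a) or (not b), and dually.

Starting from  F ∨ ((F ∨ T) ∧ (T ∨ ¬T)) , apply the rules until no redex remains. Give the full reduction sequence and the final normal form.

  start: F ∨ ((F ∨ T) ∧ (T ∨ ¬T))
  [1] (F ∨ T) ∧ (T ∨ ¬T)
  [2] T ∧ (T ∨ ¬T)
  [3] T ∨ ¬T
  [4] T

Answer: normal form = T  (in 4 steps)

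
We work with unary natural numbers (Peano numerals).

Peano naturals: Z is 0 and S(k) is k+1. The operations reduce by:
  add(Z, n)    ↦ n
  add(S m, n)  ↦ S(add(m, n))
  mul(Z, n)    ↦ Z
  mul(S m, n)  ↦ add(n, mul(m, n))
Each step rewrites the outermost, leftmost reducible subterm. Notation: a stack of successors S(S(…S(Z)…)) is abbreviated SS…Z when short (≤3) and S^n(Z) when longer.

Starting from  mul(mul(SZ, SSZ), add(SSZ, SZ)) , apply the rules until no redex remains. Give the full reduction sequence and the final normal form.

  start: mul(mul(SZ, SSZ), add(SSZ, SZ))
  →1  mul(add(SSZ, mul(Z, SSZ)), add(SSZ, SZ))
  →2  mul(S(add(SZ, mul(Z, SSZ))), add(SSZ, SZ))
  →3  add(add(SSZ, SZ), mul(add(SZ, mul(Z, SSZ)), add(SSZ, SZ)))
  →4  add(S(add(SZ, SZ)), mul(add(SZ, mul(Z, SSZ)), add(SSZ, SZ)))
  →5  S(add(add(SZ, SZ), mul(add(SZ, mul(Z, SSZ)), add(SSZ, SZ))))
  →6  S(add(S(add(Z, SZ)), mul(add(SZ, mul(Z, SSZ)), add(SSZ, SZ))))
  →7  S(S(add(add(Z, SZ), mul(add(SZ, mul(Z, SSZ)), add(SSZ, SZ)))))
  →8  S(S(add(SZ, mul(add(SZ, mul(Z, SSZ)), add(SSZ, SZ)))))
  →9  S(S(S(add(Z, mul(add(SZ, mul(Z, SSZ)), add(SSZ, SZ))))))
  →10  S(S(S(mul(add(SZ, mul(Z, SSZ)), add(SSZ, SZ)))))
  →11  S(S(S(mul(S(add(Z, mul(Z, SSZ))), add(SSZ, SZ)))))
  →12  S(S(S(add(add(SSZ, SZ), mul(add(Z, mul(Z, SSZ)), add(SSZ, SZ))))))
  →13  S(S(S(add(S(add(SZ, SZ)), mul(add(Z, mul(Z, SSZ)), add(SSZ, SZ))))))
  →14  S(S(S(S(add(add(SZ, SZ), mul(add(Z, mul(Z, SSZ)), add(SSZ, SZ)))))))
  →15  S(S(S(S(add(S(add(Z, SZ)), mul(add(Z, mul(Z, SSZ)), add(SSZ, SZ)))))))
  →16  S(S(S(S(S(add(add(Z, SZ), mul(add(Z, mul(Z, SSZ)), add(SSZ, SZ))))))))
  →17  S(S(S(S(S(add(SZ, mul(add(Z, mul(Z, SSZ)), add(SSZ, SZ))))))))
  →18  S(S(S(S(S(S(add(Z, mul(add(Z, mul(Z, SSZ)), add(SSZ, SZ)))))))))
  →19  S(S(S(S(S(S(mul(add(Z, mul(Z, SSZ)), add(SSZ, SZ))))))))
  →20  S(S(S(S(S(S(mul(mul(Z, SSZ), add(SSZ, SZ))))))))
  →21  S(S(S(S(S(S(mul(Z, add(SSZ, SZ))))))))
  →22  S^6(Z)

Answer: normal form = S^6(Z)  (in 22 steps)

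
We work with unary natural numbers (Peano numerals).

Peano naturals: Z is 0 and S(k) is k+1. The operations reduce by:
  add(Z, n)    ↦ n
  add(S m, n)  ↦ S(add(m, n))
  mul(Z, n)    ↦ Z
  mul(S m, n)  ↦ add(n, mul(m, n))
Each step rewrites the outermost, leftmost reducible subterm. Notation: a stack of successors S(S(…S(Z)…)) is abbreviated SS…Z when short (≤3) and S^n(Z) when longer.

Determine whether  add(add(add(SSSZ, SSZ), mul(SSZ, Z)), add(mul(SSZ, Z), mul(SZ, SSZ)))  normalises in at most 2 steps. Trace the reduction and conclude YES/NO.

  start: add(add(add(SSSZ, SSZ), mul(SSZ, Z)), add(mul(SSZ, Z), mul(SZ, SSZ)))
  step 1: add(add(S(add(SSZ, SSZ)), mul(SSZ, Z)), add(mul(SSZ, Z), mul(SZ, SSZ)))
  step 2: add(S(add(add(SSZ, SSZ), mul(SSZ, Z))), add(mul(SSZ, Z), mul(SZ, SSZ)))

Answer: NO — after 2 steps the term is add(S(add(add(SSZ, SSZ), mul(SSZ, Z))), add(mul(SSZ, Z), mul(SZ, SSZ))), not yet normal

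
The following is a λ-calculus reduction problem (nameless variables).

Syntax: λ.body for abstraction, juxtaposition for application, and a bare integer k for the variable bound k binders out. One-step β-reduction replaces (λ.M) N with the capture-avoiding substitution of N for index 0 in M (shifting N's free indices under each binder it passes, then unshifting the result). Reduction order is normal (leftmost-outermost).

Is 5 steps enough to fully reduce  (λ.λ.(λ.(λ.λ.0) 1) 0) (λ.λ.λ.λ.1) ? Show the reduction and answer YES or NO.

Answer: YES — reaches normal form λ.λ.0 in 3 ≤ 5 steps

Derivation:
  start: (λ.λ.(λ.(λ.λ.0) 1) 0) (λ.λ.λ.λ.1)
  →1  λ.(λ.(λ.λ.0) 1) 0
  →2  λ.(λ.λ.0) 0
  →3  λ.λ.0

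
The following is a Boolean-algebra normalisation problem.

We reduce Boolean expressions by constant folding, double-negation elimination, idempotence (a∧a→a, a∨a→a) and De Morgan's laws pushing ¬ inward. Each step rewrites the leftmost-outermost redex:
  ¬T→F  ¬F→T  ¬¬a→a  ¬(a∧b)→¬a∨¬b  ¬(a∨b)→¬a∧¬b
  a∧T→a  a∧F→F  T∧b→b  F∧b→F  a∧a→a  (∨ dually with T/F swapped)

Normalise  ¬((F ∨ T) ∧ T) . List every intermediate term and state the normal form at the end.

  start: ¬((F ∨ T) ∧ T)
  step 1: ¬(F ∨ T) ∨ ¬T
  step 2: (¬F ∧ ¬T) ∨ ¬T
  step 3: (T ∧ ¬T) ∨ ¬T
  step 4: ¬T ∨ ¬T
  step 5: ¬T
  step 6: F

Answer: normal form = F  (in 6 steps)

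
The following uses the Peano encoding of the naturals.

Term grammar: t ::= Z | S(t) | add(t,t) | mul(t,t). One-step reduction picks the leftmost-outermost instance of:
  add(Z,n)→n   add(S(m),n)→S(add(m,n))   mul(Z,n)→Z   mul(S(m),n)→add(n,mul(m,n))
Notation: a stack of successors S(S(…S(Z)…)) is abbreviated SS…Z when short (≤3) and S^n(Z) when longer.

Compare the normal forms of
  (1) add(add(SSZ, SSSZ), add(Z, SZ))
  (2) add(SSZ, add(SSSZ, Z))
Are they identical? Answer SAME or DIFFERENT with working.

Term A:
  start: add(add(SSZ, SSSZ), add(Z, SZ))
  step 1: add(S(add(SZ, SSSZ)), add(Z, SZ))
  step 2: S(add(add(SZ, SSSZ), add(Z, SZ)))
  step 3: S(add(S(add(Z, SSSZ)), add(Z, SZ)))
  step 4: S(S(add(add(Z, SSSZ), add(Z, SZ))))
  step 5: S(S(add(SSSZ, add(Z, SZ))))
  step 6: S(S(S(add(SSZ, add(Z, SZ)))))
  step 7: S(S(S(S(add(SZ, add(Z, SZ))))))
  step 8: S(S(S(S(S(add(Z, add(Z, SZ)))))))
  step 9: S(S(S(S(S(add(Z, SZ))))))
  step 10: S^6(Z)

Term B:
  start: add(SSZ, add(SSSZ, Z))
  step 1: S(add(SZ, add(SSSZ, Z)))
  step 2: S(S(add(Z, add(SSSZ, Z))))
  step 3: S(S(add(SSSZ, Z)))
  step 4: S(S(S(add(SSZ, Z))))
  step 5: S(S(S(S(add(SZ, Z)))))
  step 6: S(S(S(S(S(add(Z, Z))))))
  step 7: S^5(Z)

Answer: DIFFERENT — A ⇓ S^6(Z), B ⇓ S^5(Z)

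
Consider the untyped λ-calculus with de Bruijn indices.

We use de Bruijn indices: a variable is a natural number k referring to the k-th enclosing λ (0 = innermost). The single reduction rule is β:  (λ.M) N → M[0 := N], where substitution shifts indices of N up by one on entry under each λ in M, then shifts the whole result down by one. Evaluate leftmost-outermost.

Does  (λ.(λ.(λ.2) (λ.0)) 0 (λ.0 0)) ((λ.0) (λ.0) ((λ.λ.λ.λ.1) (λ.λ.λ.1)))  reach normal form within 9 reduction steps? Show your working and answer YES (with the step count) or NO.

  start: (λ.(λ.(λ.2) (λ.0)) 0 (λ.0 0)) ((λ.0) (λ.0) ((λ.λ.λ.λ.1) (λ.λ.λ.1)))
  [1] (λ.(λ.(λ.0) (λ.0) ((λ.λ.λ.λ.1) (λ.λ.λ.1))) (λ.0)) ((λ.0) (λ.0) ((λ.λ.λ.λ.1) (λ.λ.λ.1))) (λ.0 0)
  [2] (λ.(λ.0) (λ.0) ((λ.λ.λ.λ.1) (λ.λ.λ.1))) (λ.0) (λ.0 0)
  [3] (λ.0) (λ.0) ((λ.λ.λ.λ.1) (λ.λ.λ.1)) (λ.0 0)
  [4] (λ.0) ((λ.λ.λ.λ.1) (λ.λ.λ.1)) (λ.0 0)
  [5] (λ.λ.λ.λ.1) (λ.λ.λ.1) (λ.0 0)
  [6] (λ.λ.λ.1) (λ.0 0)
  [7] λ.λ.1

Answer: YES — reaches normal form λ.λ.1 in 7 ≤ 9 steps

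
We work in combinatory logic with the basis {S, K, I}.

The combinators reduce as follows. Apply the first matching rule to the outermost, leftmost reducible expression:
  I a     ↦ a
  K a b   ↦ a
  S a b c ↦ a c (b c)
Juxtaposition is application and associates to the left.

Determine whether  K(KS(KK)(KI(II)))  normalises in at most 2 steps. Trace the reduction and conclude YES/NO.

  start: K(KS(KK)(KI(II)))
  step 1: K(S(KI(II)))
  step 2: K(SI)

Answer: YES — reaches normal form K(SI) in 2 ≤ 2 steps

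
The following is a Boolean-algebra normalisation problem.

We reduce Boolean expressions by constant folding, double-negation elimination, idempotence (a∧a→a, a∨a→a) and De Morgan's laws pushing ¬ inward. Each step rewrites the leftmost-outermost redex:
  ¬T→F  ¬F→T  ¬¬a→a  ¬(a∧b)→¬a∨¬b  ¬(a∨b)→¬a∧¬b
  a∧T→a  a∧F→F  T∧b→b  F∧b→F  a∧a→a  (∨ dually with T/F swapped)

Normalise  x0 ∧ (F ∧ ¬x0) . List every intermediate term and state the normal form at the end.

Answer: normal form = F  (in 2 steps)

Reduction:
  start: x0 ∧ (F ∧ ¬x0)
  step 1: x0 ∧ F
  step 2: F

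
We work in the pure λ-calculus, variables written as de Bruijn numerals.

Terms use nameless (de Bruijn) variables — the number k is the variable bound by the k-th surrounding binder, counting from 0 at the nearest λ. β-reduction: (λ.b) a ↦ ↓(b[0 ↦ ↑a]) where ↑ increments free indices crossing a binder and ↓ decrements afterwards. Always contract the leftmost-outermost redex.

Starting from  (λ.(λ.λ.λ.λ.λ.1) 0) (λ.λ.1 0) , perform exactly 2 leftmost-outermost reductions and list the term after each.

  start: (λ.(λ.λ.λ.λ.λ.1) 0) (λ.λ.1 0)
  step 1: (λ.λ.λ.λ.λ.1) (λ.λ.1 0)
  step 2: λ.λ.λ.λ.1

Answer: after 2 steps: λ.λ.λ.λ.1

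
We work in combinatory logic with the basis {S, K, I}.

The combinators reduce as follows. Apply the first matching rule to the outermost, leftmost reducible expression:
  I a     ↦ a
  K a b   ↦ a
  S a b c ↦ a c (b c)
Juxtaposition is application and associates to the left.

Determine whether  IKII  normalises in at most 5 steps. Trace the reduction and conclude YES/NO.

Answer: YES — reaches normal form I in 2 ≤ 5 steps

Working:
  start: IKII
  [1] KII
  [2] I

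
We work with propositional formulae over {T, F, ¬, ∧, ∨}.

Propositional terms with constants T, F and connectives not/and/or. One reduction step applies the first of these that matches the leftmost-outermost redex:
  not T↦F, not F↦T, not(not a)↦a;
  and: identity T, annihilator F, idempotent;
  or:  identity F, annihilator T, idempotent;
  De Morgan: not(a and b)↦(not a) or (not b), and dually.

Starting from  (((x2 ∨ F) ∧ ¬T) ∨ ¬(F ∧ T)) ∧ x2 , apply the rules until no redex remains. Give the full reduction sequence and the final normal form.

Answer: normal form = x2  (in 8 steps)

Reduction:
  start: (((x2 ∨ F) ∧ ¬T) ∨ ¬(F ∧ T)) ∧ x2
  →1  ((x2 ∧ ¬T) ∨ ¬(F ∧ T)) ∧ x2
  →2  ((x2 ∧ F) ∨ ¬(F ∧ T)) ∧ x2
  →3  (F ∨ ¬(F ∧ T)) ∧ x2
  →4  ¬(F ∧ T) ∧ x2
  →5  (¬F ∨ ¬T) ∧ x2
  →6  (T ∨ ¬T) ∧ x2
  →7  T ∧ x2
  →8  x2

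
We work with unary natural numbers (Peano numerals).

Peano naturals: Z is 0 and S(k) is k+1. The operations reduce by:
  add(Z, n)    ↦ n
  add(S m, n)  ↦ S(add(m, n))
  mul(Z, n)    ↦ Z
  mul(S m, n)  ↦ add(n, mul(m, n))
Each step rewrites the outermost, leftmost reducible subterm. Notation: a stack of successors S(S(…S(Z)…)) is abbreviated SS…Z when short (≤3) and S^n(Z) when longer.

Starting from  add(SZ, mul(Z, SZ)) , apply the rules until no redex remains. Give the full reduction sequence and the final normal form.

  start: add(SZ, mul(Z, SZ))
  →1  S(add(Z, mul(Z, SZ)))
  →2  S(mul(Z, SZ))
  →3  SZ

Answer: normal form = SZ  (in 3 steps)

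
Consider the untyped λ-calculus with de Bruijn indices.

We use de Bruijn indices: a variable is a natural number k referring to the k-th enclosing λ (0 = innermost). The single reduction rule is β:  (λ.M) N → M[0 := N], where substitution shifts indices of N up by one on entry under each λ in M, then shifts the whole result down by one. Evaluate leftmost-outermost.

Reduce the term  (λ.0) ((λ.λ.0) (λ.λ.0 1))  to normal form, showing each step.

  start: (λ.0) ((λ.λ.0) (λ.λ.0 1))
  step 1: (λ.λ.0) (λ.λ.0 1)
  step 2: λ.0

Answer: normal form = λ.0  (in 2 steps)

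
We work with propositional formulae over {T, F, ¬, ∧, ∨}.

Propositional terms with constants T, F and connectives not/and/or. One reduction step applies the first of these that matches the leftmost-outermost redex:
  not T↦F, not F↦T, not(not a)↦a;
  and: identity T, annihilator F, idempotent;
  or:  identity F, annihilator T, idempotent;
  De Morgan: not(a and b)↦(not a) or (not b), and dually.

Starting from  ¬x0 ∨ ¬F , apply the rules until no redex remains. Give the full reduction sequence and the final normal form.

Answer: normal form = T  (in 2 steps)

Derivation:
  start: ¬x0 ∨ ¬F
  step 1: ¬x0 ∨ T
  step 2: T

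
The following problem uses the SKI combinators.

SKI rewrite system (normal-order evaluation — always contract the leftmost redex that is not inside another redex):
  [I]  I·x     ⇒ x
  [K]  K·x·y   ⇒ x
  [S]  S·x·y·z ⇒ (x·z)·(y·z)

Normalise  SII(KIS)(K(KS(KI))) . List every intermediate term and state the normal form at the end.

  start: SII(KIS)(K(KS(KI)))
  step 1: I(KIS)(I(KIS))(K(KS(KI)))
  step 2: KIS(I(KIS))(K(KS(KI)))
  step 3: I(I(KIS))(K(KS(KI)))
  step 4: I(KIS)(K(KS(KI)))
  step 5: KIS(K(KS(KI)))
  step 6: I(K(KS(KI)))
  step 7: K(KS(KI))
  step 8: KS

Answer: normal form = KS  (in 8 steps)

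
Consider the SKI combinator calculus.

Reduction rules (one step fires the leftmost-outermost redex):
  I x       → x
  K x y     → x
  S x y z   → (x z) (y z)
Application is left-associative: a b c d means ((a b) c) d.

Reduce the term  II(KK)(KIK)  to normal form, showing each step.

  start: II(KK)(KIK)
  step 1: I(KK)(KIK)
  step 2: KK(KIK)
  step 3: K

Answer: normal form = K  (in 3 steps)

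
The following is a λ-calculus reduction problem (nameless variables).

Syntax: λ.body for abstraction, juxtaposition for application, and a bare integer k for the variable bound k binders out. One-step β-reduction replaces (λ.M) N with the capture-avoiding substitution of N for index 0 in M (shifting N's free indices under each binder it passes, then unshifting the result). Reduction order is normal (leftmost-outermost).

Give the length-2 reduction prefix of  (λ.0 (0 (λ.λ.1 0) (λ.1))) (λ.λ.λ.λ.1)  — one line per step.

Answer: after 2 steps: λ.λ.λ.1

Working:
  start: (λ.0 (0 (λ.λ.1 0) (λ.1))) (λ.λ.λ.λ.1)
  →1  (λ.λ.λ.λ.1) ((λ.λ.λ.λ.1) (λ.λ.1 0) (λ.λ.λ.λ.λ.1))
  →2  λ.λ.λ.1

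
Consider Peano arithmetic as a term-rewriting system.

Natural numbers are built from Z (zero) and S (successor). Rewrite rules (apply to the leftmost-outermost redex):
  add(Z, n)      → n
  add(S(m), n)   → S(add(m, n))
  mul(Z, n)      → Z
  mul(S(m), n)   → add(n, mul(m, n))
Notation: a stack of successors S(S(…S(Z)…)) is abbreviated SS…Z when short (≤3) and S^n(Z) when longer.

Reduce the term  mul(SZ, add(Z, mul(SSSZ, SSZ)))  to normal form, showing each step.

  start: mul(SZ, add(Z, mul(SSSZ, SSZ)))
  →1  add(add(Z, mul(SSSZ, SSZ)), mul(Z, add(Z, mul(SSSZ, SSZ))))
  →2  add(mul(SSSZ, SSZ), mul(Z, add(Z, mul(SSSZ, SSZ))))
  →3  add(add(SSZ, mul(SSZ, SSZ)), mul(Z, add(Z, mul(SSSZ, SSZ))))
  →4  add(S(add(SZ, mul(SSZ, SSZ))), mul(Z, add(Z, mul(SSSZ, SSZ))))
  →5  S(add(add(SZ, mul(SSZ, SSZ)), mul(Z, add(Z, mul(SSSZ, SSZ)))))
  →6  S(add(S(add(Z, mul(SSZ, SSZ))), mul(Z, add(Z, mul(SSSZ, SSZ)))))
  →7  S(S(add(add(Z, mul(SSZ, SSZ)), mul(Z, add(Z, mul(SSSZ, SSZ))))))
  →8  S(S(add(mul(SSZ, SSZ), mul(Z, add(Z, mul(SSSZ, SSZ))))))
  →9  S(S(add(add(SSZ, mul(SZ, SSZ)), mul(Z, add(Z, mul(SSSZ, SSZ))))))
  →10  S(S(add(S(add(SZ, mul(SZ, SSZ))), mul(Z, add(Z, mul(SSSZ, SSZ))))))
  →11  S(S(S(add(add(SZ, mul(SZ, SSZ)), mul(Z, add(Z, mul(SSSZ, SSZ)))))))
  →12  S(S(S(add(S(add(Z, mul(SZ, SSZ))), mul(Z, add(Z, mul(SSSZ, SSZ)))))))
  →13  S(S(S(S(add(add(Z, mul(SZ, SSZ)), mul(Z, add(Z, mul(SSSZ, SSZ))))))))
  →14  S(S(S(S(add(mul(SZ, SSZ), mul(Z, add(Z, mul(SSSZ, SSZ))))))))
  →15  S(S(S(S(add(add(SSZ, mul(Z, SSZ)), mul(Z, add(Z, mul(SSSZ, SSZ))))))))
  →16  S(S(S(S(add(S(add(SZ, mul(Z, SSZ))), mul(Z, add(Z, mul(SSSZ, SSZ))))))))
  →17  S(S(S(S(S(add(add(SZ, mul(Z, SSZ)), mul(Z, add(Z, mul(SSSZ, SSZ)))))))))
  →18  S(S(S(S(S(add(S(add(Z, mul(Z, SSZ))), mul(Z, add(Z, mul(SSSZ, SSZ)))))))))
  →19  S(S(S(S(S(S(add(add(Z, mul(Z, SSZ)), mul(Z, add(Z, mul(SSSZ, SSZ))))))))))
  →20  S(S(S(S(S(S(add(mul(Z, SSZ), mul(Z, add(Z, mul(SSSZ, SSZ))))))))))
  →21  S(S(S(S(S(S(add(Z, mul(Z, add(Z, mul(SSSZ, SSZ))))))))))
  →22  S(S(S(S(S(S(mul(Z, add(Z, mul(SSSZ, SSZ)))))))))
  →23  S^6(Z)

Answer: normal form = S^6(Z)  (in 23 steps)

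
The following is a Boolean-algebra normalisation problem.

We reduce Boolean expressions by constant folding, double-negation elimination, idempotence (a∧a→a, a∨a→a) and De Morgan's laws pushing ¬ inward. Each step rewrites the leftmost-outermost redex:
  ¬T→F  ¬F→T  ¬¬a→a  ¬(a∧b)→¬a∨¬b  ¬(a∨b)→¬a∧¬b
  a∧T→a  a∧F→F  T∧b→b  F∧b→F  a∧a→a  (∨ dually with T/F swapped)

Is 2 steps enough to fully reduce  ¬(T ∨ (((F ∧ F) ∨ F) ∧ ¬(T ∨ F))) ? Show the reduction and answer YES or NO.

  start: ¬(T ∨ (((F ∧ F) ∨ F) ∧ ¬(T ∨ F)))
  step 1: ¬T ∧ ¬(((F ∧ F) ∨ F) ∧ ¬(T ∨ F))
  step 2: F ∧ ¬(((F ∧ F) ∨ F) ∧ ¬(T ∨ F))

Answer: NO — after 2 steps the term is F ∧ ¬(((F ∧ F) ∨ F) ∧ ¬(T ∨ F)), not yet normal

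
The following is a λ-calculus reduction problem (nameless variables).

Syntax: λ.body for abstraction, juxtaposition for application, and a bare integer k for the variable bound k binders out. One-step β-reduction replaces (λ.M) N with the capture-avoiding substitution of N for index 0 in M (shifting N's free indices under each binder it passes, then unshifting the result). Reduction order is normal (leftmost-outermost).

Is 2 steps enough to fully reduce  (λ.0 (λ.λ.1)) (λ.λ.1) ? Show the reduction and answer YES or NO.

Answer: YES — reaches normal form λ.λ.λ.1 in 2 ≤ 2 steps

Reduction:
  start: (λ.0 (λ.λ.1)) (λ.λ.1)
  [1] (λ.λ.1) (λ.λ.1)
  [2] λ.λ.λ.1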